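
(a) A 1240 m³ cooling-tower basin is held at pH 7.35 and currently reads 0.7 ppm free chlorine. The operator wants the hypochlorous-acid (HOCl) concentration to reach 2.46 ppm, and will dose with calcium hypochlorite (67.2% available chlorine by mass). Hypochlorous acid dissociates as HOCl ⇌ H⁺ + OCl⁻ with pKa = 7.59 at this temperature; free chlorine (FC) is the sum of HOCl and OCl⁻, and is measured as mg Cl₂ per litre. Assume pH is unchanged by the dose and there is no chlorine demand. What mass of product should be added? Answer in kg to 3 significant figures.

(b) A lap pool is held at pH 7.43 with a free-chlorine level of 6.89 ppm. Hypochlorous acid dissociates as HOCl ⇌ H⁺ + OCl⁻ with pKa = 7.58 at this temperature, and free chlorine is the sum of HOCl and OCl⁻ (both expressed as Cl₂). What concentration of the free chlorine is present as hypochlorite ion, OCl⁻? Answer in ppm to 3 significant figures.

(a) Volume: 1240 m³ = 1,240,000 L.
(a) [OCl⁻]/[HOCl] = 10^(pH − pKa) = 10^(7.35 − 7.59) = 0.5754; fraction as HOCl = 1/(1 + 0.5754) = 0.6347.
(a) Free chlorine required for 2.46 ppm HOCl: 2.46 / 0.6347 = 3.876 ppm.
(a) FC to add: 3.876 − 0.7 = 3.176 mg/L as Cl₂.
(a) Cl₂ equivalent: 3.176 mg/L × 1,240,000 L = 3938 g.
(a) Product at 67.2% available Cl: 3938 / 0.672 = 5860 g.

(b) [OCl⁻]/[HOCl] = 10^(pH − pKa) = 10^(7.43 − 7.58) = 10^-0.15 = 0.7079.
(b) Fraction as HOCl = 1 / (1 + 0.7079) = 0.5855.
(b) OCl⁻ = (1 − 0.5855) × 6.89 ppm = 2.856 ppm.

(a) 5.86 kg; (b) 2.86 ppm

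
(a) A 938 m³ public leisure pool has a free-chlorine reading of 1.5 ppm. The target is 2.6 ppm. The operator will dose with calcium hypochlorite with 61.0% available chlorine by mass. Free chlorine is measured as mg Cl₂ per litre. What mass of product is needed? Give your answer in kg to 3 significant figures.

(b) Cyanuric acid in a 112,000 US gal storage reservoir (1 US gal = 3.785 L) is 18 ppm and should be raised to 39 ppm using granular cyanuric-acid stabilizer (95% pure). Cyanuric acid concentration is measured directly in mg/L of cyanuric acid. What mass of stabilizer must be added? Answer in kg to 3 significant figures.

(a) 1.69 kg; (b) 9.37 kg

(a) Volume: 938 m³ = 938,000 L.
(a) Chlorine deficit: 2.6 − 1.5 = 1.1 ppm = 1.1 mg/L as Cl₂.
(a) Cl₂ equivalent needed: 1.1 mg/L × 938,000 L = 1,032,000 mg = 1032 g.
(a) Product at 61.0% available chlorine: 1032 / 0.61 = 1691 g.

(b) Volume: 112,000 US gal × 3.785 L/gal = 423,920 L.
(b) CYA to add: (39 − 18) = 21 mg/L × 423,920 L = 8902 g cyanuric acid.
(b) At 95% purity: 8902 / 0.95 = 9371 g product.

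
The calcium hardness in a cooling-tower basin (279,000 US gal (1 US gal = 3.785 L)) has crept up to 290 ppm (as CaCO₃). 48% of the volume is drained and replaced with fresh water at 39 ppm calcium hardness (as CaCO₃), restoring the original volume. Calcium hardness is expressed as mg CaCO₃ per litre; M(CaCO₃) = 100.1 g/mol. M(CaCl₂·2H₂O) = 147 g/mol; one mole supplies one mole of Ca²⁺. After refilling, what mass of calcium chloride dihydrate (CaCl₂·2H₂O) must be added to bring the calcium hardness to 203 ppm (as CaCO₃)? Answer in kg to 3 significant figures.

51.9 kg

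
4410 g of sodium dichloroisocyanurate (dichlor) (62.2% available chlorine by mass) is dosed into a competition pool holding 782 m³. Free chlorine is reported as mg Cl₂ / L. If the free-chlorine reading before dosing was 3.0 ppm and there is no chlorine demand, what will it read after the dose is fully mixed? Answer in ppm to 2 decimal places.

Volume: 782 m³ = 782,000 L.
Available chlorine delivered: 4410 g × 0.622 = 2743 g as Cl₂.
Concentration rise: 2743 g / 782,000 L = 3.508 mg/L = 3.51 ppm.
Final FC: 3.0 + 3.51 = 6.51 ppm.

6.51 ppm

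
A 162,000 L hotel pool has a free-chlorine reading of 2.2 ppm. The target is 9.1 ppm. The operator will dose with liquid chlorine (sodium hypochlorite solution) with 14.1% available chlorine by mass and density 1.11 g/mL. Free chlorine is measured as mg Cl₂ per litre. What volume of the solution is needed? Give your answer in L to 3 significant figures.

7.14 L

Chlorine deficit: 9.1 − 2.2 = 6.9 ppm = 6.9 mg/L as Cl₂.
Cl₂ equivalent needed: 6.9 mg/L × 162,000 L = 1,118,000 mg = 1118 g.
Product at 14.1% available chlorine: 1118 / 0.141 = 7928 g.
Volume at density 1.11 g/mL: 7928 g ÷ 1.11 g/mL = 7142 mL.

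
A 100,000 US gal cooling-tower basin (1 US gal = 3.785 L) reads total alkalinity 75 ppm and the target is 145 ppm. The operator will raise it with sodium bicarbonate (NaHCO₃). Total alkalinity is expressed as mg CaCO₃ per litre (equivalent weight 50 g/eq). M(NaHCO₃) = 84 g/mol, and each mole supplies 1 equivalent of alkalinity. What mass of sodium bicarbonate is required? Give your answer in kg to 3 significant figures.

Volume: 100,000 US gal × 3.785 L/gal = 378,500 L.
Alkalinity to add: (145 − 75) = 70 mg/L as CaCO₃ × 378,500 L = 26,500 g as CaCO₃.
Equivalents: 26,500 g ÷ 50 g/eq = 529.9 eq.
NaHCO₃ supplies 1 eq per mole → 529.9 mol.
Mass: 529.9 mol × 84 g/mol = 44,510 g.

44.5 kg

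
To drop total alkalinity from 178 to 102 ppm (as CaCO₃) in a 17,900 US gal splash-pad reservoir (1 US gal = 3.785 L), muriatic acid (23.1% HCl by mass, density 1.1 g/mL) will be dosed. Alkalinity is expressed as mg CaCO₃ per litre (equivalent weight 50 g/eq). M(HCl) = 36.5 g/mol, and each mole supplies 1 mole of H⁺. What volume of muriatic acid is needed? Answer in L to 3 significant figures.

14.8 L

Volume: 17,900 US gal × 3.785 L/gal = 67,752 L.
Alkalinity to neutralize: (178 − 102) = 76 mg/L as CaCO₃ × 67,752 L = 5149 g as CaCO₃.
Equivalents of H⁺ required: 5149 ÷ 50 g/eq = 103 eq = 103 mol HCl.
Mass of HCl: 103 × 36.5 = 3759 g.
Mass of 23.1% solution: 3759 / 0.231 = 16,270 g.
Volume: 16,270 g ÷ 1.1 g/mL = 14,790 mL.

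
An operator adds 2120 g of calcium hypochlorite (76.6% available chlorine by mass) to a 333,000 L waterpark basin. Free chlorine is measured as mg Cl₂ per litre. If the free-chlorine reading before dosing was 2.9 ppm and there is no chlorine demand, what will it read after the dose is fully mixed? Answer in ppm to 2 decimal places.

7.78 ppm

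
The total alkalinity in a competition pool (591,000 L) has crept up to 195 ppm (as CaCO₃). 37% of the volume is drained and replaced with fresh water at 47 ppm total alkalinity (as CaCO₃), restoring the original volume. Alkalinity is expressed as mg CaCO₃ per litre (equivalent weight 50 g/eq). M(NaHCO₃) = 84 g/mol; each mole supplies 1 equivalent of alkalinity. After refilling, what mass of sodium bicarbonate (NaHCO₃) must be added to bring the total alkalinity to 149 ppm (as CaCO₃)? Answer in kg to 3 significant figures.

After draining 37% and refilling: 195 × 0.63 + 47 × 0.37 = 140.24 ppm.
Deficit to target: 149 − 140.24 = 8.76 mg/L.
As CaCO₃: 8.76 mg/L × 591,000 L = 5177 g; ÷ 50 g/eq ÷ 1 = 103.5 mol NaHCO₃.
Mass: 103.5 × 84 = 8698 g.

8.70 kg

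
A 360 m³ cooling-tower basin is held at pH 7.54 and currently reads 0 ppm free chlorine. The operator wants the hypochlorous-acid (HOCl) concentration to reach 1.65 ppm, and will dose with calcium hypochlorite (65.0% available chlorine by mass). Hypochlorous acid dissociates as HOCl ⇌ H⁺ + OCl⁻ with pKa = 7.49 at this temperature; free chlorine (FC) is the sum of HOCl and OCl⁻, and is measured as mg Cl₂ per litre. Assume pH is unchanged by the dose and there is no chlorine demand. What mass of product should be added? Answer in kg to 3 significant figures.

1.94 kg

Volume: 360 m³ = 360,000 L.
[OCl⁻]/[HOCl] = 10^(pH − pKa) = 10^(7.54 − 7.49) = 1.122; fraction as HOCl = 1/(1 + 1.122) = 0.4712.
Free chlorine required for 1.65 ppm HOCl: 1.65 / 0.4712 = 3.501 ppm.
FC to add: 3.501 − 0 = 3.501 mg/L as Cl₂.
Cl₂ equivalent: 3.501 mg/L × 360,000 L = 1260 g.
Product at 65.0% available Cl: 1260 / 0.65 = 1939 g.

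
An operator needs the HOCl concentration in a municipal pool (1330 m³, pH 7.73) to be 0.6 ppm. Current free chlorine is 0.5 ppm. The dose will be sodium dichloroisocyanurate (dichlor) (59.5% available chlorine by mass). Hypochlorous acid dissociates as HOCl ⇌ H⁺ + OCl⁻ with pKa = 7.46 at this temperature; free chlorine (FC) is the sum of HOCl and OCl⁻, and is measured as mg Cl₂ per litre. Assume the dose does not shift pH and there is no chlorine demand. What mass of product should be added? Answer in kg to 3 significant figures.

Volume: 1330 m³ = 1,330,000 L.
[OCl⁻]/[HOCl] = 10^(pH − pKa) = 10^(7.73 − 7.46) = 1.862; fraction as HOCl = 1/(1 + 1.862) = 0.3494.
Free chlorine required for 0.6 ppm HOCl: 0.6 / 0.3494 = 1.717 ppm.
FC to add: 1.717 − 0.5 = 1.217 mg/L as Cl₂.
Cl₂ equivalent: 1.217 mg/L × 1,330,000 L = 1619 g.
Product at 59.5% available Cl: 1619 / 0.595 = 2721 g.

2.72 kg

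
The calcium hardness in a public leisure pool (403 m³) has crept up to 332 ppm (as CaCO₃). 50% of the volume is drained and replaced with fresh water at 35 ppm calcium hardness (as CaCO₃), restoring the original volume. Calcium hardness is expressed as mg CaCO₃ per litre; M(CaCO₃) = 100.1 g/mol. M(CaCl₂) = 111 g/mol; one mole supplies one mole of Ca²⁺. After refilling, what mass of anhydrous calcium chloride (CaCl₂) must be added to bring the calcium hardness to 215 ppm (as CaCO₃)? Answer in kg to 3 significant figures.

14.1 kg

Volume: 403 m³ = 403,000 L.
After draining 50% and refilling: 332 × 0.50 + 35 × 0.50 = 183.5 ppm.
Deficit to target: 215 − 183.5 = 31.5 mg/L.
As CaCO₃: 31.5 mg/L × 403,000 L = 12,690 g; ÷ 100.1 = 126.8 mol Ca²⁺.
Mass: 126.8 × 111 = 14,080 g.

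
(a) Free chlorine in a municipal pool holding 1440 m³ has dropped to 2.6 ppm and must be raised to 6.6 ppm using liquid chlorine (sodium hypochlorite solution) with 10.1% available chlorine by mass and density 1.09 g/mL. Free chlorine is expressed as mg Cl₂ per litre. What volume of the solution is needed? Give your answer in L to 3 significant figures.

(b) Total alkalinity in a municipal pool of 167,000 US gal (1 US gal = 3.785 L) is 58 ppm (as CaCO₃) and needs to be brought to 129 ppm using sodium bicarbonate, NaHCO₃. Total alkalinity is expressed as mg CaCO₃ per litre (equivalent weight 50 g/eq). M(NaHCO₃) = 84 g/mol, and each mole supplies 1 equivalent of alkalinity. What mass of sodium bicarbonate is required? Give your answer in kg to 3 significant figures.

(a) Volume: 1440 m³ = 1,440,000 L.
(a) Chlorine deficit: 6.6 − 2.6 = 4 ppm = 4 mg/L as Cl₂.
(a) Cl₂ equivalent needed: 4 mg/L × 1,440,000 L = 5,760,000 mg = 5760 g.
(a) Product at 10.1% available chlorine: 5760 / 0.101 = 57,030 g.
(a) Volume at density 1.09 g/mL: 57,030 g ÷ 1.09 g/mL = 52,320 mL.

(b) Volume: 167,000 US gal × 3.785 L/gal = 632,095 L.
(b) Alkalinity to add: (129 − 58) = 71 mg/L as CaCO₃ × 632,095 L = 44,880 g as CaCO₃.
(b) Equivalents: 44,880 g ÷ 50 g/eq = 897.6 eq.
(b) NaHCO₃ supplies 1 eq per mole → 897.6 mol.
(b) Mass: 897.6 mol × 84 g/mol = 75,400 g.

(a) 52.3 L; (b) 75.4 kg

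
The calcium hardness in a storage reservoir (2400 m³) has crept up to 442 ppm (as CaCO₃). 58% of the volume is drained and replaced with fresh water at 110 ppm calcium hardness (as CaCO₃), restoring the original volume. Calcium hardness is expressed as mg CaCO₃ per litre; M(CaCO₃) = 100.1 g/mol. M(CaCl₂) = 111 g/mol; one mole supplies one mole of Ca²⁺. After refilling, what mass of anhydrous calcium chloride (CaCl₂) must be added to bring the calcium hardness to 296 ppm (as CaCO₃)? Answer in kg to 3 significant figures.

Volume: 2400 m³ = 2,400,000 L.
After draining 58% and refilling: 442 × 0.42 + 110 × 0.58 = 249.44 ppm.
Deficit to target: 296 − 249.44 = 46.56 mg/L.
As CaCO₃: 46.56 mg/L × 2,400,000 L = 111,700 g; ÷ 100.1 = 1116 mol Ca²⁺.
Mass: 1116 × 111 = 123,900 g.

124 kg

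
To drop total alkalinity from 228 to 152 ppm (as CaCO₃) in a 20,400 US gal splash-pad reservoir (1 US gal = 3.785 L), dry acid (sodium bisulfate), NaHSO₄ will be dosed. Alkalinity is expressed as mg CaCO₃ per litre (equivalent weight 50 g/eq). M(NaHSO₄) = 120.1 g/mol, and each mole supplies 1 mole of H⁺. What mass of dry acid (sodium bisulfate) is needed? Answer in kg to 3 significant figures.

14.1 kg

Volume: 20,400 US gal × 3.785 L/gal = 77,214 L.
Alkalinity to neutralize: (228 − 152) = 76 mg/L as CaCO₃ × 77,214 L = 5868 g as CaCO₃.
Equivalents of H⁺ required: 5868 ÷ 50 g/eq = 117.4 eq = 117.4 mol NaHSO₄.
Mass of NaHSO₄: 117.4 × 120.1 = 14,100 g.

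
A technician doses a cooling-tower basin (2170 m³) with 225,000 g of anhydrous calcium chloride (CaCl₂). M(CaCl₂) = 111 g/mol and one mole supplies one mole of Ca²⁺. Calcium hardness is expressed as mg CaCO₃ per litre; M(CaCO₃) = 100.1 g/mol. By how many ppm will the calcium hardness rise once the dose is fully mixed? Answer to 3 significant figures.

93.5 ppm

Volume: 2170 m³ = 2,170,000 L.
Moles of Ca²⁺: 225,000 g ÷ 111 g/mol = 2027 mol.
As CaCO₃: 2027 mol × 100.1 g/mol = 202,900 g.
Rise: 202,900 g / 2,170,000 L × 1000 = 93.5 mg/L.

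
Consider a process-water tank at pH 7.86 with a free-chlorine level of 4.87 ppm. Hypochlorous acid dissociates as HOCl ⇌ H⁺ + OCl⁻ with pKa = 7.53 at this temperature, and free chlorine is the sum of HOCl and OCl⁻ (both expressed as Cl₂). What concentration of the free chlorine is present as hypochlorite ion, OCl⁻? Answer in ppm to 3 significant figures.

3.32 ppm

[OCl⁻]/[HOCl] = 10^(pH − pKa) = 10^(7.86 − 7.53) = 10^0.33 = 2.138.
Fraction as HOCl = 1 / (1 + 2.138) = 0.3187.
OCl⁻ = (1 − 0.3187) × 4.87 ppm = 3.318 ppm.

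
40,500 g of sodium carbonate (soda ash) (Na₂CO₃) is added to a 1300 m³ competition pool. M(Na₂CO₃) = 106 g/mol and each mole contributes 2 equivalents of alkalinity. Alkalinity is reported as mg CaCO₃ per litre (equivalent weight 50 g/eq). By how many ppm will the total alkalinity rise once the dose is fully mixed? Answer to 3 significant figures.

29.4 ppm

Volume: 1300 m³ = 1,300,000 L.
Moles of Na₂CO₃: 40,500 g ÷ 106 g/mol = 382.1 mol → 764.2 eq of alkalinity.
As CaCO₃: 764.2 eq × 50 g/eq = 38,210 g.
Rise: 38,210 g / 1,300,000 L × 1000 = 29.39 mg/L.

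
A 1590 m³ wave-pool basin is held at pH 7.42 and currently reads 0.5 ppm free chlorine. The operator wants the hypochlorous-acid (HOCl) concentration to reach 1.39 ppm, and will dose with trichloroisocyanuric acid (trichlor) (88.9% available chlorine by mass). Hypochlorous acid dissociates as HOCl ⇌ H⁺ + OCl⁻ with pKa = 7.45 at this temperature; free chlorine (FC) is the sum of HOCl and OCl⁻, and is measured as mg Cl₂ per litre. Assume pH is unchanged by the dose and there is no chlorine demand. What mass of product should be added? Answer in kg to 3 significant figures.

Volume: 1590 m³ = 1,590,000 L.
[OCl⁻]/[HOCl] = 10^(pH − pKa) = 10^(7.42 − 7.45) = 0.9333; fraction as HOCl = 1/(1 + 0.9333) = 0.5173.
Free chlorine required for 1.39 ppm HOCl: 1.39 / 0.5173 = 2.687 ppm.
FC to add: 2.687 − 0.5 = 2.187 mg/L as Cl₂.
Cl₂ equivalent: 2.187 mg/L × 1,590,000 L = 3478 g.
Product at 88.9% available Cl: 3478 / 0.889 = 3912 g.

3.91 kg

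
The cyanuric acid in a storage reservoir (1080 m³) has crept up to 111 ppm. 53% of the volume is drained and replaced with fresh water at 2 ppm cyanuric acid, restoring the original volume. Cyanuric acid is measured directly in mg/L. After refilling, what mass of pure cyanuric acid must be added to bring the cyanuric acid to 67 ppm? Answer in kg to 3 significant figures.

Volume: 1080 m³ = 1,080,000 L.
After draining 53% and refilling: 111 × 0.47 + 2 × 0.53 = 53.23 ppm.
Deficit to target: 67 − 53.23 = 13.77 mg/L.
Mass: 13.77 mg/L × 1,080,000 L = 14,870 g cyanuric acid.

14.9 kg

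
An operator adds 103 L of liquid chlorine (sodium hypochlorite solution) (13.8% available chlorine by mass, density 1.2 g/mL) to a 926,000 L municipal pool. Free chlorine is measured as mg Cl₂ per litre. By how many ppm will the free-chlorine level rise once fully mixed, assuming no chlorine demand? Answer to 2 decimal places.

Mass of solution: 103 L × 1000 mL/L × 1.2 g/mL = 123,600 g.
Available chlorine delivered: 123,600 g × 0.138 = 17,060 g as Cl₂.
Concentration rise: 17,060 g / 926,000 L = 18.42 mg/L = 18.42 ppm.

18.42 ppm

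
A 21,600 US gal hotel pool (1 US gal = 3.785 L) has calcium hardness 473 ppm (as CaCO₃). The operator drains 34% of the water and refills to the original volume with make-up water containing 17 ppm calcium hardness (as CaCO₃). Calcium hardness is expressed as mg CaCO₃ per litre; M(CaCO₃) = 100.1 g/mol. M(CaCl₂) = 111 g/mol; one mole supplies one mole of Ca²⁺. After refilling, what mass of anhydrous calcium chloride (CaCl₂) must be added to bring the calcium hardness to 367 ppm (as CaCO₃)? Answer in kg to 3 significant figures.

4.45 kg

Volume: 21,600 US gal × 3.785 L/gal = 81,756 L.
After draining 34% and refilling: 473 × 0.66 + 17 × 0.34 = 317.96 ppm.
Deficit to target: 367 − 317.96 = 49.04 mg/L.
As CaCO₃: 49.04 mg/L × 81,756 L = 4009 g; ÷ 100.1 = 40.05 mol Ca²⁺.
Mass: 40.05 × 111 = 4446 g.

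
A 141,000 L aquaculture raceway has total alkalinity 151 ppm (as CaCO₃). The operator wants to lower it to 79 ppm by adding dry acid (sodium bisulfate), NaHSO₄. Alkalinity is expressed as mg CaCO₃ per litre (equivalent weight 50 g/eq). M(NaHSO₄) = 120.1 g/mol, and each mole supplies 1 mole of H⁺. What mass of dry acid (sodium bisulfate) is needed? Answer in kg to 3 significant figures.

Alkalinity to neutralize: (151 − 79) = 72 mg/L as CaCO₃ × 141,000 L = 10,150 g as CaCO₃.
Equivalents of H⁺ required: 10,150 ÷ 50 g/eq = 203 eq = 203 mol NaHSO₄.
Mass of NaHSO₄: 203 × 120.1 = 24,390 g.

24.4 kg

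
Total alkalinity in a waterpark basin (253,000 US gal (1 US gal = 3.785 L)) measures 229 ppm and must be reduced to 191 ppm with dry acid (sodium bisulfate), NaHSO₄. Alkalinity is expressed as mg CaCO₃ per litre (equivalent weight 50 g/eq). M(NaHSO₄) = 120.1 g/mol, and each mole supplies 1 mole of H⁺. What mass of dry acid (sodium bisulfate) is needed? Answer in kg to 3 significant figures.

87.4 kg

Volume: 253,000 US gal × 3.785 L/gal = 957,605 L.
Alkalinity to neutralize: (229 − 191) = 38 mg/L as CaCO₃ × 957,605 L = 36,390 g as CaCO₃.
Equivalents of H⁺ required: 36,390 ÷ 50 g/eq = 727.8 eq = 727.8 mol NaHSO₄.
Mass of NaHSO₄: 727.8 × 120.1 = 87,410 g.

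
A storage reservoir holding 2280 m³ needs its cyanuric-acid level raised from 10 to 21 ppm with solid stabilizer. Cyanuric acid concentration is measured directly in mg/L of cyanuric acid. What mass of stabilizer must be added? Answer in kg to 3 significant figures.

Volume: 2280 m³ = 2,280,000 L.
CYA to add: (21 − 10) = 11 mg/L × 2,280,000 L = 25,080 g cyanuric acid.

25.1 kg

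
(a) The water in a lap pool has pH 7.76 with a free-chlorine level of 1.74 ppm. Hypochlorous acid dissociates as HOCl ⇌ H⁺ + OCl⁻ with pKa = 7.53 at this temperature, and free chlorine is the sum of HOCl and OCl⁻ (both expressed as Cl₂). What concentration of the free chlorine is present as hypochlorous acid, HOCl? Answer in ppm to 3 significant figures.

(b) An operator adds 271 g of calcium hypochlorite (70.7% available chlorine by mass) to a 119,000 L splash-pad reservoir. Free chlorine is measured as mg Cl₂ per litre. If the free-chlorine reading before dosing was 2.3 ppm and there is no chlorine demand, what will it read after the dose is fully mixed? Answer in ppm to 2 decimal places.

(a) [OCl⁻]/[HOCl] = 10^(pH − pKa) = 10^(7.76 − 7.53) = 10^0.23 = 1.698.
(a) Fraction as HOCl = 1 / (1 + 1.698) = 0.3706.
(a) HOCl = 0.3706 × 1.74 ppm = 0.6449 ppm.

(b) Available chlorine delivered: 271 g × 0.707 = 191.6 g as Cl₂.
(b) Concentration rise: 191.6 g / 119,000 L = 1.61 mg/L = 1.61 ppm.
(b) Final FC: 2.3 + 1.61 = 3.91 ppm.

(a) 0.645 ppm; (b) 3.91 ppm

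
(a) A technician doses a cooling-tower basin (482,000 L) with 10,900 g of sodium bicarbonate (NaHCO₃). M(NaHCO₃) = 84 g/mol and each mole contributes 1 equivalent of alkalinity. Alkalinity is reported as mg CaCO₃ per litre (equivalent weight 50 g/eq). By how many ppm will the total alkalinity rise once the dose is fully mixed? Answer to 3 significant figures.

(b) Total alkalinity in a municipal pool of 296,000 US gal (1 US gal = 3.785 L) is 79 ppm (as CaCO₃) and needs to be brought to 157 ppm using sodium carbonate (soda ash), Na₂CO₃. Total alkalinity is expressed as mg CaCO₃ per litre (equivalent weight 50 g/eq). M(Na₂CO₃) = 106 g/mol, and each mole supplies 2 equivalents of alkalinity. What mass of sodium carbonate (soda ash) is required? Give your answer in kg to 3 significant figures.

(a) Moles of NaHCO₃: 10,900 g ÷ 84 g/mol = 129.8 mol → 129.8 eq of alkalinity.
(a) As CaCO₃: 129.8 eq × 50 g/eq = 6488 g.
(a) Rise: 6488 g / 482,000 L × 1000 = 13.46 mg/L.

(b) Volume: 296,000 US gal × 3.785 L/gal = 1,120,360 L.
(b) Alkalinity to add: (157 − 79) = 78 mg/L as CaCO₃ × 1,120,360 L = 87,390 g as CaCO₃.
(b) Equivalents: 87,390 g ÷ 50 g/eq = 1748 eq.
(b) Each mole of Na₂CO₃ supplies 2 eq, so 1748 / 2 = 873.9 mol.
(b) Mass: 873.9 mol × 106 g/mol = 92,630 g.

(a) 13.5 ppm; (b) 92.6 kg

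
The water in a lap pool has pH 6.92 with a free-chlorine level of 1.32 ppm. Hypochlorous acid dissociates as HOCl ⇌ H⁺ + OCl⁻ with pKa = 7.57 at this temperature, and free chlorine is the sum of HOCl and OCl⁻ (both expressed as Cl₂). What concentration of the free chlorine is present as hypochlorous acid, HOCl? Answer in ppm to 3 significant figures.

1.08 ppm

[OCl⁻]/[HOCl] = 10^(pH − pKa) = 10^(6.92 − 7.57) = 10^-0.65 = 0.2239.
Fraction as HOCl = 1 / (1 + 0.2239) = 0.8171.
HOCl = 0.8171 × 1.32 ppm = 1.079 ppm.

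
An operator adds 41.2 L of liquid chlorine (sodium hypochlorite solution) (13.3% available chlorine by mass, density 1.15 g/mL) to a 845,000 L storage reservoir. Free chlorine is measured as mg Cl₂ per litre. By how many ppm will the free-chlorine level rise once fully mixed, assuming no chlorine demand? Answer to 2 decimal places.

Mass of solution: 41.2 L × 1000 mL/L × 1.15 g/mL = 47,380 g.
Available chlorine delivered: 47,380 g × 0.133 = 6302 g as Cl₂.
Concentration rise: 6302 g / 845,000 L = 7.457 mg/L = 7.46 ppm.

7.46 ppm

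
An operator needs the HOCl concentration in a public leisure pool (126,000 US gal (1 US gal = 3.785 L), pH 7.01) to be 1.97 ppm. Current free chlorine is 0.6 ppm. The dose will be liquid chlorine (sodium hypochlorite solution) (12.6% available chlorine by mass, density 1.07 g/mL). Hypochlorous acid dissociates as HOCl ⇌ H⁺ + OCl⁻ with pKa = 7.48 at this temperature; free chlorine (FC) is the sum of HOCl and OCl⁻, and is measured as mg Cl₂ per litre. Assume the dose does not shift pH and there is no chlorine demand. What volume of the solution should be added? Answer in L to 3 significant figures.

7.21 L

Volume: 126,000 US gal × 3.785 L/gal = 476,910 L.
[OCl⁻]/[HOCl] = 10^(pH − pKa) = 10^(7.01 − 7.48) = 0.3388; fraction as HOCl = 1/(1 + 0.3388) = 0.7469.
Free chlorine required for 1.97 ppm HOCl: 1.97 / 0.7469 = 2.638 ppm.
FC to add: 2.638 − 0.6 = 2.038 mg/L as Cl₂.
Cl₂ equivalent: 2.038 mg/L × 476,910 L = 971.7 g.
Product at 12.6% available Cl: 971.7 / 0.126 = 7712 g.
Volume: 7712 g ÷ 1.07 g/mL = 7207 mL.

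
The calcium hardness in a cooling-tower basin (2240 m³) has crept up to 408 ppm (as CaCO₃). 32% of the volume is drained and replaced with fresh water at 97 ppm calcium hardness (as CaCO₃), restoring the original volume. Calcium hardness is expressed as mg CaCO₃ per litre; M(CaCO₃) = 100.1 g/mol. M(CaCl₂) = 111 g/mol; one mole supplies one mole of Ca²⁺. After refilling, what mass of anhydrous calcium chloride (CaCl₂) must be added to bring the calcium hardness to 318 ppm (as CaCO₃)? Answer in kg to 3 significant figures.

23.6 kg

Volume: 2240 m³ = 2,240,000 L.
After draining 32% and refilling: 408 × 0.68 + 97 × 0.32 = 308.48 ppm.
Deficit to target: 318 − 308.48 = 9.52 mg/L.
As CaCO₃: 9.52 mg/L × 2,240,000 L = 21,320 g; ÷ 100.1 = 213 mol Ca²⁺.
Mass: 213 × 111 = 23,650 g.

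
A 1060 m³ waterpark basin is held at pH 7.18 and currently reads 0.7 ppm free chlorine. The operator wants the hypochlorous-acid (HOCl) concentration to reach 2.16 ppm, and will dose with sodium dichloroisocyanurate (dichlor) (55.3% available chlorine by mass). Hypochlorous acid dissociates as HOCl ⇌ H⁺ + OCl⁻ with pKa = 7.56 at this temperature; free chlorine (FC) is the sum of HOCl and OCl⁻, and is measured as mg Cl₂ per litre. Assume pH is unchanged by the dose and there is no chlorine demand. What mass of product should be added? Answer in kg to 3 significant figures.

Volume: 1060 m³ = 1,060,000 L.
[OCl⁻]/[HOCl] = 10^(pH − pKa) = 10^(7.18 − 7.56) = 0.4169; fraction as HOCl = 1/(1 + 0.4169) = 0.7058.
Free chlorine required for 2.16 ppm HOCl: 2.16 / 0.7058 = 3.06 ppm.
FC to add: 3.06 − 0.7 = 2.36 mg/L as Cl₂.
Cl₂ equivalent: 2.36 mg/L × 1,060,000 L = 2502 g.
Product at 55.3% available Cl: 2502 / 0.553 = 4525 g.

4.52 kg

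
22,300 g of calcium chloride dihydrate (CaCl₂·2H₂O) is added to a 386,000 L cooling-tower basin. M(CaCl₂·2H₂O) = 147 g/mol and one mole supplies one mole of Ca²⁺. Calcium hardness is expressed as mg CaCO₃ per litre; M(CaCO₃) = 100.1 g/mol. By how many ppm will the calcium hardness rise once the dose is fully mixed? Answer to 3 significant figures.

Moles of Ca²⁺: 22,300 g ÷ 147 g/mol = 151.7 mol.
As CaCO₃: 151.7 mol × 100.1 g/mol = 15,190 g.
Rise: 15,190 g / 386,000 L × 1000 = 39.34 mg/L.

39.3 ppm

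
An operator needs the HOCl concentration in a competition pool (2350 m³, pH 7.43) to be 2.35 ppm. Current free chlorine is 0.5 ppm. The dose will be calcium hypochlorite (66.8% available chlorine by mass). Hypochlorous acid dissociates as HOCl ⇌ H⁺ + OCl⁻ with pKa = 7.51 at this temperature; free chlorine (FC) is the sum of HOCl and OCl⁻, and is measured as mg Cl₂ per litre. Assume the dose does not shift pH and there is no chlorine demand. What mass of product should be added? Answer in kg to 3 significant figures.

Volume: 2350 m³ = 2,350,000 L.
[OCl⁻]/[HOCl] = 10^(pH − pKa) = 10^(7.43 − 7.51) = 0.8318; fraction as HOCl = 1/(1 + 0.8318) = 0.5459.
Free chlorine required for 2.35 ppm HOCl: 2.35 / 0.5459 = 4.305 ppm.
FC to add: 4.305 − 0.5 = 3.805 mg/L as Cl₂.
Cl₂ equivalent: 3.805 mg/L × 2,350,000 L = 8941 g.
Product at 66.8% available Cl: 8941 / 0.668 = 13,380 g.

13.4 kg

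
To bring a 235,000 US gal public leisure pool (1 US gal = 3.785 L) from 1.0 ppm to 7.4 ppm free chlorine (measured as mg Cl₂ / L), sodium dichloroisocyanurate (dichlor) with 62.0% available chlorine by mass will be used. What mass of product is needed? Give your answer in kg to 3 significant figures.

Volume: 235,000 US gal × 3.785 L/gal = 889,475 L.
Chlorine deficit: 7.4 − 1.0 = 6.4 ppm = 6.4 mg/L as Cl₂.
Cl₂ equivalent needed: 6.4 mg/L × 889,475 L = 5,693,000 mg = 5693 g.
Product at 62.0% available chlorine: 5693 / 0.62 = 9182 g.

9.18 kg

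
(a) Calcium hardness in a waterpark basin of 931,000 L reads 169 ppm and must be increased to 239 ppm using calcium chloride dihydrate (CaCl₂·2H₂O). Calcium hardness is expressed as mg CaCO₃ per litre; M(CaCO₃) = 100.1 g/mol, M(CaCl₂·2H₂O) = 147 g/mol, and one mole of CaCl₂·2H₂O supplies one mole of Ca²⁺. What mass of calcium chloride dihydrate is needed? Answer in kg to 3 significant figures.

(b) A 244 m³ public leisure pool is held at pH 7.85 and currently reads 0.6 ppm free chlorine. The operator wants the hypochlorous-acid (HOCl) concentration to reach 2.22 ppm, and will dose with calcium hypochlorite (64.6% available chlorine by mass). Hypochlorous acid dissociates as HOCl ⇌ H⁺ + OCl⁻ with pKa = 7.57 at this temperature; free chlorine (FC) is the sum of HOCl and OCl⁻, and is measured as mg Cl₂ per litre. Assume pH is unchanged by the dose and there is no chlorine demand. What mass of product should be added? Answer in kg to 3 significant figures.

(a) 95.7 kg; (b) 2.21 kg

(a) Hardness to add: (239 − 169) = 70 mg/L as CaCO₃ × 931,000 L = 65,170 g as CaCO₃.
(a) Moles of Ca²⁺ (1 mol Ca²⁺ ≡ 1 mol CaCO₃): 65,170 / 100.1 g/mol = 651 mol.
(a) Mass of CaCl₂·2H₂O: 651 × 147 = 95,700 g.

(b) Volume: 244 m³ = 244,000 L.
(b) [OCl⁻]/[HOCl] = 10^(pH − pKa) = 10^(7.85 − 7.57) = 1.905; fraction as HOCl = 1/(1 + 1.905) = 0.3442.
(b) Free chlorine required for 2.22 ppm HOCl: 2.22 / 0.3442 = 6.45 ppm.
(b) FC to add: 6.45 − 0.6 = 5.85 mg/L as Cl₂.
(b) Cl₂ equivalent: 5.85 mg/L × 244,000 L = 1427 g.
(b) Product at 64.6% available Cl: 1427 / 0.646 = 2210 g.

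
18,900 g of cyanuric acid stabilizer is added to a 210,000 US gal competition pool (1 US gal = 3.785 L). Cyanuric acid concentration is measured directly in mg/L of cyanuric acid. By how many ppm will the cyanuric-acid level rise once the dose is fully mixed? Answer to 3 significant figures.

Volume: 210,000 US gal × 3.785 L/gal = 794,850 L.
Rise: 18,900 g / 794,850 L × 1000 = 23.78 mg/L.

23.8 ppm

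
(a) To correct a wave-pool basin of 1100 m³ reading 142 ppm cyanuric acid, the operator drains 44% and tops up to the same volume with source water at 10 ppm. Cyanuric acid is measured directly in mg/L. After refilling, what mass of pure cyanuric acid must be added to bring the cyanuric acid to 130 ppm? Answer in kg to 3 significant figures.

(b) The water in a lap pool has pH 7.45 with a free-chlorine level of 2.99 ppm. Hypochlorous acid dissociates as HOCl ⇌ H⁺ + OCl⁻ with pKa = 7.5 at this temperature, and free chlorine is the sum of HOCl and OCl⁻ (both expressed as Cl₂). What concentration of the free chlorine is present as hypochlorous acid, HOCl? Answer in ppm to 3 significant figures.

(a) 50.7 kg; (b) 1.58 ppm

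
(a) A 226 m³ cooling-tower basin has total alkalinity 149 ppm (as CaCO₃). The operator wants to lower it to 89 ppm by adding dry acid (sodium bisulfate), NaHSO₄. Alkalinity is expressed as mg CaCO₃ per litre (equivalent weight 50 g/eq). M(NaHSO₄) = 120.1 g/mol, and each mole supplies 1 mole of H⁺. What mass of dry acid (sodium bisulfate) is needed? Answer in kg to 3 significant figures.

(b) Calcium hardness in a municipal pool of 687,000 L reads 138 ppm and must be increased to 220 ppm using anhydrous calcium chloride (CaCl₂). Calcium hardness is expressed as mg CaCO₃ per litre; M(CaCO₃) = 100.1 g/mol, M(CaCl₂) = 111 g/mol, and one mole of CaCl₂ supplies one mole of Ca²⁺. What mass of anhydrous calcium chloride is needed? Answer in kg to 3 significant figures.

(a) 32.6 kg; (b) 62.5 kg

(a) Volume: 226 m³ = 226,000 L.
(a) Alkalinity to neutralize: (149 − 89) = 60 mg/L as CaCO₃ × 226,000 L = 13,560 g as CaCO₃.
(a) Equivalents of H⁺ required: 13,560 ÷ 50 g/eq = 271.2 eq = 271.2 mol NaHSO₄.
(a) Mass of NaHSO₄: 271.2 × 120.1 = 32,570 g.

(b) Hardness to add: (220 − 138) = 82 mg/L as CaCO₃ × 687,000 L = 56,330 g as CaCO₃.
(b) Moles of Ca²⁺ (1 mol Ca²⁺ ≡ 1 mol CaCO₃): 56,330 / 100.1 g/mol = 562.8 mol.
(b) Mass of CaCl₂: 562.8 × 111 = 62,470 g.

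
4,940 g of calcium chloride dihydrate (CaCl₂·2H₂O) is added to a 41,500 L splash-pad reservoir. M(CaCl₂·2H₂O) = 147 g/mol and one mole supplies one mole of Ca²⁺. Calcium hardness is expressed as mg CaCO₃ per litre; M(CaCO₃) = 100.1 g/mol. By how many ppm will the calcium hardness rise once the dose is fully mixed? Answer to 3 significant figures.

81.1 ppm

Moles of Ca²⁺: 4,940 g ÷ 147 g/mol = 33.61 mol.
As CaCO₃: 33.61 mol × 100.1 g/mol = 3364 g.
Rise: 3364 g / 41,500 L × 1000 = 81.06 mg/L.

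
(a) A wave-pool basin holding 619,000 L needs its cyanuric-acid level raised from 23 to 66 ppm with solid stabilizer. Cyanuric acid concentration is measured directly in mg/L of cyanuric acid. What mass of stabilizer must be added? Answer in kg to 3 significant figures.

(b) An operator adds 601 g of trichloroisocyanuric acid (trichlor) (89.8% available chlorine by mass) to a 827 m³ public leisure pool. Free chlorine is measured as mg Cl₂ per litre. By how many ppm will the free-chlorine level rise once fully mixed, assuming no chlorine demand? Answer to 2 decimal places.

(a) CYA to add: (66 − 23) = 43 mg/L × 619,000 L = 26,620 g cyanuric acid.

(b) Volume: 827 m³ = 827,000 L.
(b) Available chlorine delivered: 601 g × 0.898 = 539.7 g as Cl₂.
(b) Concentration rise: 539.7 g / 827,000 L = 0.6526 mg/L = 0.65 ppm.

(a) 26.6 kg; (b) 0.65 ppm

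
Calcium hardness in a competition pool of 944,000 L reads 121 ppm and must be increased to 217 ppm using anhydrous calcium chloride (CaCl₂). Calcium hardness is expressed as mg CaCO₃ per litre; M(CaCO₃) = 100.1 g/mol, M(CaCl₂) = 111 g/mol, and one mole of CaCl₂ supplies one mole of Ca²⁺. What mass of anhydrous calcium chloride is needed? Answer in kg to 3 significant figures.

Hardness to add: (217 − 121) = 96 mg/L as CaCO₃ × 944,000 L = 90,620 g as CaCO₃.
Moles of Ca²⁺ (1 mol Ca²⁺ ≡ 1 mol CaCO₃): 90,620 / 100.1 g/mol = 905.3 mol.
Mass of CaCl₂: 905.3 × 111 = 100,500 g.

100 kg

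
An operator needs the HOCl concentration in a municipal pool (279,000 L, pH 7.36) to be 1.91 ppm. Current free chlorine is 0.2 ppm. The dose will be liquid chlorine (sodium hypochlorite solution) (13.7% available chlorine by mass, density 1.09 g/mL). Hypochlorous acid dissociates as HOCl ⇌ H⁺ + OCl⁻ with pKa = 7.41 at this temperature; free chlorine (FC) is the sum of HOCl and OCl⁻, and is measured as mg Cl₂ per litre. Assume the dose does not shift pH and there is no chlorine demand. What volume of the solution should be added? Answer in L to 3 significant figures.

6.38 L

[OCl⁻]/[HOCl] = 10^(pH − pKa) = 10^(7.36 − 7.41) = 0.8913; fraction as HOCl = 1/(1 + 0.8913) = 0.5288.
Free chlorine required for 1.91 ppm HOCl: 1.91 / 0.5288 = 3.612 ppm.
FC to add: 3.612 − 0.2 = 3.412 mg/L as Cl₂.
Cl₂ equivalent: 3.412 mg/L × 279,000 L = 952 g.
Product at 13.7% available Cl: 952 / 0.137 = 6949 g.
Volume: 6949 g ÷ 1.09 g/mL = 6375 mL.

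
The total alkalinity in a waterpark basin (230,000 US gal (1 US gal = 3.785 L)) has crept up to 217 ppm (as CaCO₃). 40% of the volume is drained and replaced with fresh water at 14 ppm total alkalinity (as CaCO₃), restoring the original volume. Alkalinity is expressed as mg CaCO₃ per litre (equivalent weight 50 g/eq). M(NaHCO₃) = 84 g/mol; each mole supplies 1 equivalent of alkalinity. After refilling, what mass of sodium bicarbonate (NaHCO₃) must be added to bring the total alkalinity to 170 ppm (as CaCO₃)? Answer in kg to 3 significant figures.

50.0 kg

Volume: 230,000 US gal × 3.785 L/gal = 870,550 L.
After draining 40% and refilling: 217 × 0.60 + 14 × 0.40 = 135.8 ppm.
Deficit to target: 170 − 135.8 = 34.2 mg/L.
As CaCO₃: 34.2 mg/L × 870,550 L = 29,770 g; ÷ 50 g/eq ÷ 1 = 595.5 mol NaHCO₃.
Mass: 595.5 × 84 = 50,020 g.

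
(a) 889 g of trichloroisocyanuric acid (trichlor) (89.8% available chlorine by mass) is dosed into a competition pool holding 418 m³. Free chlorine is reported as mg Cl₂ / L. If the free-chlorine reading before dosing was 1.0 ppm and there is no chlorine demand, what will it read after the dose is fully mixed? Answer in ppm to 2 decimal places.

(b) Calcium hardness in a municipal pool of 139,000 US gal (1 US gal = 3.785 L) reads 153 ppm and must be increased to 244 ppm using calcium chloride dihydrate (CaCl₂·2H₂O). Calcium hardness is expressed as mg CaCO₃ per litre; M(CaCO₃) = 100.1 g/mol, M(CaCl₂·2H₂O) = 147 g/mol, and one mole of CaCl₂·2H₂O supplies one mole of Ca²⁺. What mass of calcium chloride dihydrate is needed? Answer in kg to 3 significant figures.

(a) 2.91 ppm; (b) 70.3 kg

(a) Volume: 418 m³ = 418,000 L.
(a) Available chlorine delivered: 889 g × 0.898 = 798.3 g as Cl₂.
(a) Concentration rise: 798.3 g / 418,000 L = 1.91 mg/L = 1.91 ppm.
(a) Final FC: 1.0 + 1.91 = 2.91 ppm.

(b) Volume: 139,000 US gal × 3.785 L/gal = 526,115 L.
(b) Hardness to add: (244 − 153) = 91 mg/L as CaCO₃ × 526,115 L = 47,880 g as CaCO₃.
(b) Moles of Ca²⁺ (1 mol Ca²⁺ ≡ 1 mol CaCO₃): 47,880 / 100.1 g/mol = 478.3 mol.
(b) Mass of CaCl₂·2H₂O: 478.3 × 147 = 70,310 g.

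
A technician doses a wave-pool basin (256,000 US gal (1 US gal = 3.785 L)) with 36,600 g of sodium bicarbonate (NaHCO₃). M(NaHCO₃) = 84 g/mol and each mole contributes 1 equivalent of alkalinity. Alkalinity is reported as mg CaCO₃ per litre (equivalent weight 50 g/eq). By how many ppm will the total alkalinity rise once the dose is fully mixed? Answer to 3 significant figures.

22.5 ppm

Volume: 256,000 US gal × 3.785 L/gal = 968,960 L.
Moles of NaHCO₃: 36,600 g ÷ 84 g/mol = 435.7 mol → 435.7 eq of alkalinity.
As CaCO₃: 435.7 eq × 50 g/eq = 21,790 g.
Rise: 21,790 g / 968,960 L × 1000 = 22.48 mg/L.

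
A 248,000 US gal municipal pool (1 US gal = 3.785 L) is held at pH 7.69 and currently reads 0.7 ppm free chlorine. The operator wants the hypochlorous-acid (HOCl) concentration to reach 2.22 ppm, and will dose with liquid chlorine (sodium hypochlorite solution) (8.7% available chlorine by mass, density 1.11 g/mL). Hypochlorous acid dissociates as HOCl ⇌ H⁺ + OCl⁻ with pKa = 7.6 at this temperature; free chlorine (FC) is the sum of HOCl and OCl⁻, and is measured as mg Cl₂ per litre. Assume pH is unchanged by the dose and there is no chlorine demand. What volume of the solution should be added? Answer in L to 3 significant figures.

41.3 L

Volume: 248,000 US gal × 3.785 L/gal = 938,680 L.
[OCl⁻]/[HOCl] = 10^(pH − pKa) = 10^(7.69 − 7.6) = 1.23; fraction as HOCl = 1/(1 + 1.23) = 0.4484.
Free chlorine required for 2.22 ppm HOCl: 2.22 / 0.4484 = 4.951 ppm.
FC to add: 4.951 − 0.7 = 4.251 mg/L as Cl₂.
Cl₂ equivalent: 4.251 mg/L × 938,680 L = 3991 g.
Product at 8.7% available Cl: 3991 / 0.087 = 45,870 g.
Volume: 45,870 g ÷ 1.11 g/mL = 41,320 mL.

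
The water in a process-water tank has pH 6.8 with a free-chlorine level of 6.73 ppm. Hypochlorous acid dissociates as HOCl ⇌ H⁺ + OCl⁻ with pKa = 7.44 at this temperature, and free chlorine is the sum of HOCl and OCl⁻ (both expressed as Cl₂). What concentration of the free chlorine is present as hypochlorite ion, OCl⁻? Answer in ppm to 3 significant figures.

[OCl⁻]/[HOCl] = 10^(pH − pKa) = 10^(6.8 − 7.44) = 10^-0.64 = 0.2291.
Fraction as HOCl = 1 / (1 + 0.2291) = 0.8136.
OCl⁻ = (1 − 0.8136) × 6.73 ppm = 1.254 ppm.

1.25 ppm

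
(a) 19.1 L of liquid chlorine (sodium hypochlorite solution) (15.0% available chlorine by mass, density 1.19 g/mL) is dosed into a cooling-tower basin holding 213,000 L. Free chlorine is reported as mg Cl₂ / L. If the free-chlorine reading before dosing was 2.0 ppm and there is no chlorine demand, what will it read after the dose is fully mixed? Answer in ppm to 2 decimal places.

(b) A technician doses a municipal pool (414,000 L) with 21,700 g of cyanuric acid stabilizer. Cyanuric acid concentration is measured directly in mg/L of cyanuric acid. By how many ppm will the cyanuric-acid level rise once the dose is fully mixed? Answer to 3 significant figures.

(a) 18.01 ppm; (b) 52.4 ppm

(a) Mass of solution: 19.1 L × 1000 mL/L × 1.19 g/mL = 22,730 g.
(a) Available chlorine delivered: 22,730 g × 0.15 = 3409 g as Cl₂.
(a) Concentration rise: 3409 g / 213,000 L = 16.01 mg/L = 16.01 ppm.
(a) Final FC: 2.0 + 16.01 = 18.01 ppm.

(b) Rise: 21,700 g / 414,000 L × 1000 = 52.42 mg/L.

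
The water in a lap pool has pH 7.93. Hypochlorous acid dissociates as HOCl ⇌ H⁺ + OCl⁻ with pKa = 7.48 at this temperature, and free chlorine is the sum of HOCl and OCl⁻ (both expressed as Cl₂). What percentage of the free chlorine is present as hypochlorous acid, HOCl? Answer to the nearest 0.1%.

[OCl⁻]/[HOCl] = 10^(pH − pKa) = 10^(7.93 − 7.48) = 10^0.45 = 2.818.
Fraction as HOCl = 1 / (1 + 2.818) = 0.2619.

26.2%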